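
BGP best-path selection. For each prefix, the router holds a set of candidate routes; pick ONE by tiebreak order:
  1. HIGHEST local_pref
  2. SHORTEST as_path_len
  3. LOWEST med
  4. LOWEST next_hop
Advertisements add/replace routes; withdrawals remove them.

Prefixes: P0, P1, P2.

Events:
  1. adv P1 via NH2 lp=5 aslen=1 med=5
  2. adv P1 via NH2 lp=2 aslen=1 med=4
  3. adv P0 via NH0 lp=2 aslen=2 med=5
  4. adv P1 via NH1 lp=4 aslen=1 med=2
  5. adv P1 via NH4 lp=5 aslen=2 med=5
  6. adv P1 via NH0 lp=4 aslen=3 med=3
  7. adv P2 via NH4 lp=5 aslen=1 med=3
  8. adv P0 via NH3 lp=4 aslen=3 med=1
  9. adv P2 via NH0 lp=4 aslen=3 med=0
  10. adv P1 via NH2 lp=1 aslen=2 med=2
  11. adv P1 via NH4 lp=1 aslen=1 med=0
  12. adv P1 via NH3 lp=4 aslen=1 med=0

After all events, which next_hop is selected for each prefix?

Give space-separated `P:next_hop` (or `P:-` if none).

Answer: P0:NH3 P1:NH3 P2:NH4

Derivation:
Op 1: best P0=- P1=NH2 P2=-
Op 2: best P0=- P1=NH2 P2=-
Op 3: best P0=NH0 P1=NH2 P2=-
Op 4: best P0=NH0 P1=NH1 P2=-
Op 5: best P0=NH0 P1=NH4 P2=-
Op 6: best P0=NH0 P1=NH4 P2=-
Op 7: best P0=NH0 P1=NH4 P2=NH4
Op 8: best P0=NH3 P1=NH4 P2=NH4
Op 9: best P0=NH3 P1=NH4 P2=NH4
Op 10: best P0=NH3 P1=NH4 P2=NH4
Op 11: best P0=NH3 P1=NH1 P2=NH4
Op 12: best P0=NH3 P1=NH3 P2=NH4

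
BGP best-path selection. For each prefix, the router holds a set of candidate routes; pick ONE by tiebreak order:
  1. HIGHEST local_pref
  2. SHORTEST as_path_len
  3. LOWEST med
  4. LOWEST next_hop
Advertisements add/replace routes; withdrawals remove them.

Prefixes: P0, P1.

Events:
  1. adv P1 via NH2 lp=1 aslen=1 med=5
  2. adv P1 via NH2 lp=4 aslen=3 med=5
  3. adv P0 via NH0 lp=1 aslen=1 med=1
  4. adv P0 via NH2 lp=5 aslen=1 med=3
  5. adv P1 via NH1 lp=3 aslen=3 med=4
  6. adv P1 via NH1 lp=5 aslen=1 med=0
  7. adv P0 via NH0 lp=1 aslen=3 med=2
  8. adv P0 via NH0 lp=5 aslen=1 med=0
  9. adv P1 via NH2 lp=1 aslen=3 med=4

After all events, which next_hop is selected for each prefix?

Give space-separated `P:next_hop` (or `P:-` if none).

Answer: P0:NH0 P1:NH1

Derivation:
Op 1: best P0=- P1=NH2
Op 2: best P0=- P1=NH2
Op 3: best P0=NH0 P1=NH2
Op 4: best P0=NH2 P1=NH2
Op 5: best P0=NH2 P1=NH2
Op 6: best P0=NH2 P1=NH1
Op 7: best P0=NH2 P1=NH1
Op 8: best P0=NH0 P1=NH1
Op 9: best P0=NH0 P1=NH1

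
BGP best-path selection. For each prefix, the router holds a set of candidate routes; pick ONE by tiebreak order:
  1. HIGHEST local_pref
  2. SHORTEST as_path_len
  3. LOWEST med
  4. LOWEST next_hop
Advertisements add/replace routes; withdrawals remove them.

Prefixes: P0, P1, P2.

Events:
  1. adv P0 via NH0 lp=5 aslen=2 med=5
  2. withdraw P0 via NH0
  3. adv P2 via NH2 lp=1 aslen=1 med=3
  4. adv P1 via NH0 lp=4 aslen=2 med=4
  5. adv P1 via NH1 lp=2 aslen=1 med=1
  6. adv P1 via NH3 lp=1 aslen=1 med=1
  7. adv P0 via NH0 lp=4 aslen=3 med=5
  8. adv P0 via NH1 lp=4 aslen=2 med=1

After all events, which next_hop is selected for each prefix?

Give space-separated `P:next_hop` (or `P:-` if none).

Answer: P0:NH1 P1:NH0 P2:NH2

Derivation:
Op 1: best P0=NH0 P1=- P2=-
Op 2: best P0=- P1=- P2=-
Op 3: best P0=- P1=- P2=NH2
Op 4: best P0=- P1=NH0 P2=NH2
Op 5: best P0=- P1=NH0 P2=NH2
Op 6: best P0=- P1=NH0 P2=NH2
Op 7: best P0=NH0 P1=NH0 P2=NH2
Op 8: best P0=NH1 P1=NH0 P2=NH2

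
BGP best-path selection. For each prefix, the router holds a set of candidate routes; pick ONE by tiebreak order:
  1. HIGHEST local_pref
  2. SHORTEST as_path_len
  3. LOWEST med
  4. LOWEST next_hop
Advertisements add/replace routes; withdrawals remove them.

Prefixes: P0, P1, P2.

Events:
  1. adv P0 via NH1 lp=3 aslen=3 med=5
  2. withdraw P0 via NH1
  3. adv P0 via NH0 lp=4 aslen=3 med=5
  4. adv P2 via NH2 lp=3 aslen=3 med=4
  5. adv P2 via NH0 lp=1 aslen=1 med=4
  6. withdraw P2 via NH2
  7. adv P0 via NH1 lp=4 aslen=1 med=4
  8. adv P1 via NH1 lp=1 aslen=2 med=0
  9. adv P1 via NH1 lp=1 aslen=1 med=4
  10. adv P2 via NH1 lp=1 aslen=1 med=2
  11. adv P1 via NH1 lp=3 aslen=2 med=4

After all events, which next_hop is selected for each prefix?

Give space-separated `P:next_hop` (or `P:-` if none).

Op 1: best P0=NH1 P1=- P2=-
Op 2: best P0=- P1=- P2=-
Op 3: best P0=NH0 P1=- P2=-
Op 4: best P0=NH0 P1=- P2=NH2
Op 5: best P0=NH0 P1=- P2=NH2
Op 6: best P0=NH0 P1=- P2=NH0
Op 7: best P0=NH1 P1=- P2=NH0
Op 8: best P0=NH1 P1=NH1 P2=NH0
Op 9: best P0=NH1 P1=NH1 P2=NH0
Op 10: best P0=NH1 P1=NH1 P2=NH1
Op 11: best P0=NH1 P1=NH1 P2=NH1

Answer: P0:NH1 P1:NH1 P2:NH1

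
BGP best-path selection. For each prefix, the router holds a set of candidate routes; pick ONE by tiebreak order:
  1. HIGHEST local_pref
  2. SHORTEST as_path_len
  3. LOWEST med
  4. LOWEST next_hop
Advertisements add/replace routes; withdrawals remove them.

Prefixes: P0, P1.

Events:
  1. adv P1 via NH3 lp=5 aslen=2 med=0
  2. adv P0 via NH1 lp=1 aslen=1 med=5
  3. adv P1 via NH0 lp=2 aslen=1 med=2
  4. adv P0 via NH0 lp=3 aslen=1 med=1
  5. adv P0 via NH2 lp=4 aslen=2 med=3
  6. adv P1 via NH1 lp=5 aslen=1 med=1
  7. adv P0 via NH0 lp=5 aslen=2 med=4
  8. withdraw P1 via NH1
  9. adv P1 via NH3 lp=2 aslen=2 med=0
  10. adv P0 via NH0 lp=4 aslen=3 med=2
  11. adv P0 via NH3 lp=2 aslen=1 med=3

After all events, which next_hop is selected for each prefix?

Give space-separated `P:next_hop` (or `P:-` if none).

Op 1: best P0=- P1=NH3
Op 2: best P0=NH1 P1=NH3
Op 3: best P0=NH1 P1=NH3
Op 4: best P0=NH0 P1=NH3
Op 5: best P0=NH2 P1=NH3
Op 6: best P0=NH2 P1=NH1
Op 7: best P0=NH0 P1=NH1
Op 8: best P0=NH0 P1=NH3
Op 9: best P0=NH0 P1=NH0
Op 10: best P0=NH2 P1=NH0
Op 11: best P0=NH2 P1=NH0

Answer: P0:NH2 P1:NH0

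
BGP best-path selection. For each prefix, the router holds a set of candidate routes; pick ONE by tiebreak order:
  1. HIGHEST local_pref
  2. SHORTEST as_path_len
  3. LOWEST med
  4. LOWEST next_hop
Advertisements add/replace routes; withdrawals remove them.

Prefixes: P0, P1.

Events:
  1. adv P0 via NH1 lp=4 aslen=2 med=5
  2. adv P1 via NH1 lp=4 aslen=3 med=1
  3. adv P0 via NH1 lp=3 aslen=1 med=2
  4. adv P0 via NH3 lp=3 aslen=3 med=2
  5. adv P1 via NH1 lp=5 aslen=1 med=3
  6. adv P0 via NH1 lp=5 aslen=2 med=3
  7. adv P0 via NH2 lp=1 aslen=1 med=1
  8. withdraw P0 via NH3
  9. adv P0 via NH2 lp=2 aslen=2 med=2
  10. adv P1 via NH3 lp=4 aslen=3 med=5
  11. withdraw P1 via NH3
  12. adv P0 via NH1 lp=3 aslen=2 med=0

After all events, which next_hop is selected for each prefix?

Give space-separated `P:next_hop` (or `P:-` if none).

Op 1: best P0=NH1 P1=-
Op 2: best P0=NH1 P1=NH1
Op 3: best P0=NH1 P1=NH1
Op 4: best P0=NH1 P1=NH1
Op 5: best P0=NH1 P1=NH1
Op 6: best P0=NH1 P1=NH1
Op 7: best P0=NH1 P1=NH1
Op 8: best P0=NH1 P1=NH1
Op 9: best P0=NH1 P1=NH1
Op 10: best P0=NH1 P1=NH1
Op 11: best P0=NH1 P1=NH1
Op 12: best P0=NH1 P1=NH1

Answer: P0:NH1 P1:NH1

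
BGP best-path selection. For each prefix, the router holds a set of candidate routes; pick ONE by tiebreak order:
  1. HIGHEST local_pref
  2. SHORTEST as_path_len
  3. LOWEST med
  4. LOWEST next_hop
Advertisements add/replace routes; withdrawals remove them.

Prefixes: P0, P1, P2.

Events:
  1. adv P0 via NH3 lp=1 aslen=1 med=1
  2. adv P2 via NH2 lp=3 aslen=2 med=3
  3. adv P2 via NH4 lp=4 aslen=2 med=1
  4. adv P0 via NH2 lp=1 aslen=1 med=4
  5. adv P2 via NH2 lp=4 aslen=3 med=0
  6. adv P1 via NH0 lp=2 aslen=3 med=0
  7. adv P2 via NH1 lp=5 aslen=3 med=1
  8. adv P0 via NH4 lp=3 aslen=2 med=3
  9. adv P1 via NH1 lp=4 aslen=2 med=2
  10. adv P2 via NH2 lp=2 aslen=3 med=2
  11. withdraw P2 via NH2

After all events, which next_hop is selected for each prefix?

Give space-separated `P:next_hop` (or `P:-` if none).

Answer: P0:NH4 P1:NH1 P2:NH1

Derivation:
Op 1: best P0=NH3 P1=- P2=-
Op 2: best P0=NH3 P1=- P2=NH2
Op 3: best P0=NH3 P1=- P2=NH4
Op 4: best P0=NH3 P1=- P2=NH4
Op 5: best P0=NH3 P1=- P2=NH4
Op 6: best P0=NH3 P1=NH0 P2=NH4
Op 7: best P0=NH3 P1=NH0 P2=NH1
Op 8: best P0=NH4 P1=NH0 P2=NH1
Op 9: best P0=NH4 P1=NH1 P2=NH1
Op 10: best P0=NH4 P1=NH1 P2=NH1
Op 11: best P0=NH4 P1=NH1 P2=NH1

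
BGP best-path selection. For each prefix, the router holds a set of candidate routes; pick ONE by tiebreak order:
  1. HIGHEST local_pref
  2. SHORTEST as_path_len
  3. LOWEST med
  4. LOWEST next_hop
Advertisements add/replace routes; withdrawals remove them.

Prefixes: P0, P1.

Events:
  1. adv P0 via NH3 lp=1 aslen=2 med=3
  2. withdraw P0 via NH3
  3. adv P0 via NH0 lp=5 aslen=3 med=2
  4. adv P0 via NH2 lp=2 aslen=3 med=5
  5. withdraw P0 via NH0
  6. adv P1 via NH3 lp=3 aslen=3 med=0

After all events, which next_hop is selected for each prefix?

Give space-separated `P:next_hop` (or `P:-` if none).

Answer: P0:NH2 P1:NH3

Derivation:
Op 1: best P0=NH3 P1=-
Op 2: best P0=- P1=-
Op 3: best P0=NH0 P1=-
Op 4: best P0=NH0 P1=-
Op 5: best P0=NH2 P1=-
Op 6: best P0=NH2 P1=NH3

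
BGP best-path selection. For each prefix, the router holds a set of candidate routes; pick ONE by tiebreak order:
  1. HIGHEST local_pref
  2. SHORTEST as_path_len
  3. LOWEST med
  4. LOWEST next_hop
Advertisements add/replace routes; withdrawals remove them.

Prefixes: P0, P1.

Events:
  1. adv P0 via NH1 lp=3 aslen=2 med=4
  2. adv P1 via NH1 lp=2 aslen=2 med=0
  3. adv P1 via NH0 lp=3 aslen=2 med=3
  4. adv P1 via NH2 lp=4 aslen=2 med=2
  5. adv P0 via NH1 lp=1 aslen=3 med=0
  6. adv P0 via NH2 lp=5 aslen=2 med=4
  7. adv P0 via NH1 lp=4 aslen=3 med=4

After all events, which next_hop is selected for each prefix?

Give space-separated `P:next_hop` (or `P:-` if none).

Op 1: best P0=NH1 P1=-
Op 2: best P0=NH1 P1=NH1
Op 3: best P0=NH1 P1=NH0
Op 4: best P0=NH1 P1=NH2
Op 5: best P0=NH1 P1=NH2
Op 6: best P0=NH2 P1=NH2
Op 7: best P0=NH2 P1=NH2

Answer: P0:NH2 P1:NH2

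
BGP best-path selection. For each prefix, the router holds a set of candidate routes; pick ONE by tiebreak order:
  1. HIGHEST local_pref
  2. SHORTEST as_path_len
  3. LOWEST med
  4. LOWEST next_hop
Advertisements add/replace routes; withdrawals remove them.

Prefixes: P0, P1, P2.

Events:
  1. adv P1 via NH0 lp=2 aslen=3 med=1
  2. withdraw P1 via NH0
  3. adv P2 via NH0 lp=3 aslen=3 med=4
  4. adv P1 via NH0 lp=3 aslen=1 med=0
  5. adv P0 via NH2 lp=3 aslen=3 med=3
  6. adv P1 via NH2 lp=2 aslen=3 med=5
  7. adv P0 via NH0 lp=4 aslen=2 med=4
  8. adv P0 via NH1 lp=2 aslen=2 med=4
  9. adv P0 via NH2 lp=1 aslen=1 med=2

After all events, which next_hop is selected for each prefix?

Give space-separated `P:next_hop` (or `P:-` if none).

Answer: P0:NH0 P1:NH0 P2:NH0

Derivation:
Op 1: best P0=- P1=NH0 P2=-
Op 2: best P0=- P1=- P2=-
Op 3: best P0=- P1=- P2=NH0
Op 4: best P0=- P1=NH0 P2=NH0
Op 5: best P0=NH2 P1=NH0 P2=NH0
Op 6: best P0=NH2 P1=NH0 P2=NH0
Op 7: best P0=NH0 P1=NH0 P2=NH0
Op 8: best P0=NH0 P1=NH0 P2=NH0
Op 9: best P0=NH0 P1=NH0 P2=NH0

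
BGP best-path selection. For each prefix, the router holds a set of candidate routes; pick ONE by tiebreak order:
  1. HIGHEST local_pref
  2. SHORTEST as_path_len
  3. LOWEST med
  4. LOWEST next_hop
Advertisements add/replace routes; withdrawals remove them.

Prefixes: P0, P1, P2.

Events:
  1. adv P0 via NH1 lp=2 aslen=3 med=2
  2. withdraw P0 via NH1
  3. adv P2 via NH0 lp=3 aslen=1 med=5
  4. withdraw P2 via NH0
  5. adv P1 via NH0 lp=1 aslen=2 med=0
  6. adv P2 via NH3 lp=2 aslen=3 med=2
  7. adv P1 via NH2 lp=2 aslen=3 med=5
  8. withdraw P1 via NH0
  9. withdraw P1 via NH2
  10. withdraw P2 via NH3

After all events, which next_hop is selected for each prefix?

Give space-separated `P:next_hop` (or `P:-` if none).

Answer: P0:- P1:- P2:-

Derivation:
Op 1: best P0=NH1 P1=- P2=-
Op 2: best P0=- P1=- P2=-
Op 3: best P0=- P1=- P2=NH0
Op 4: best P0=- P1=- P2=-
Op 5: best P0=- P1=NH0 P2=-
Op 6: best P0=- P1=NH0 P2=NH3
Op 7: best P0=- P1=NH2 P2=NH3
Op 8: best P0=- P1=NH2 P2=NH3
Op 9: best P0=- P1=- P2=NH3
Op 10: best P0=- P1=- P2=-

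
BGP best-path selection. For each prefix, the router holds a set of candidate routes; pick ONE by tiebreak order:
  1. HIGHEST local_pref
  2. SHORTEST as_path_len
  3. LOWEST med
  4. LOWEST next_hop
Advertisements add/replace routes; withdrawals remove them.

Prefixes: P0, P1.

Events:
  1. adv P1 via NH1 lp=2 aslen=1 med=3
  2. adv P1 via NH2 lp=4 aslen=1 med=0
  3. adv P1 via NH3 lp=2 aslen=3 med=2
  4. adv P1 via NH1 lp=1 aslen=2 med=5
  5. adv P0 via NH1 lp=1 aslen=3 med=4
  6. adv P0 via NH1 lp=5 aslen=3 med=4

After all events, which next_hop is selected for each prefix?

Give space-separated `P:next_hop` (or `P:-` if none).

Answer: P0:NH1 P1:NH2

Derivation:
Op 1: best P0=- P1=NH1
Op 2: best P0=- P1=NH2
Op 3: best P0=- P1=NH2
Op 4: best P0=- P1=NH2
Op 5: best P0=NH1 P1=NH2
Op 6: best P0=NH1 P1=NH2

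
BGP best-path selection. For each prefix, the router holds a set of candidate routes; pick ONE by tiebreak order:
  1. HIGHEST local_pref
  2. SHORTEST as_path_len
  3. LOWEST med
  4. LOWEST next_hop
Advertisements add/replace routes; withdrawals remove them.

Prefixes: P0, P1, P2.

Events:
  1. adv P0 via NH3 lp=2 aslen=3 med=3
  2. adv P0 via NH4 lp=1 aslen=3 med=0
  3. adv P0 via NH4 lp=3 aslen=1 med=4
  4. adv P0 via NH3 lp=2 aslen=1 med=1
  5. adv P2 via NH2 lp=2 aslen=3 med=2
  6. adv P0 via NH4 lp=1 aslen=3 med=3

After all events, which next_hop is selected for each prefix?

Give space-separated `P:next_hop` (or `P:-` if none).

Op 1: best P0=NH3 P1=- P2=-
Op 2: best P0=NH3 P1=- P2=-
Op 3: best P0=NH4 P1=- P2=-
Op 4: best P0=NH4 P1=- P2=-
Op 5: best P0=NH4 P1=- P2=NH2
Op 6: best P0=NH3 P1=- P2=NH2

Answer: P0:NH3 P1:- P2:NH2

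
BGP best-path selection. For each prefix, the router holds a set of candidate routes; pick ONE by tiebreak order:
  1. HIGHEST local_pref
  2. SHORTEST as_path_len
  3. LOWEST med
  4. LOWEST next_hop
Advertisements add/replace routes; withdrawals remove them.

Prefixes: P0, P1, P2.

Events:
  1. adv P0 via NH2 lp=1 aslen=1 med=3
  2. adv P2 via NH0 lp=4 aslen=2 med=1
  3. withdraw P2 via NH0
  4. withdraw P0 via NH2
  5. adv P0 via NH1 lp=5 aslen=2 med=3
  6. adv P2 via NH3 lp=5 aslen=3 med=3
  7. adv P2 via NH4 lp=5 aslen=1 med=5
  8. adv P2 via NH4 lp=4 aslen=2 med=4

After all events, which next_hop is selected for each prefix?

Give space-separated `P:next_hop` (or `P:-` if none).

Answer: P0:NH1 P1:- P2:NH3

Derivation:
Op 1: best P0=NH2 P1=- P2=-
Op 2: best P0=NH2 P1=- P2=NH0
Op 3: best P0=NH2 P1=- P2=-
Op 4: best P0=- P1=- P2=-
Op 5: best P0=NH1 P1=- P2=-
Op 6: best P0=NH1 P1=- P2=NH3
Op 7: best P0=NH1 P1=- P2=NH4
Op 8: best P0=NH1 P1=- P2=NH3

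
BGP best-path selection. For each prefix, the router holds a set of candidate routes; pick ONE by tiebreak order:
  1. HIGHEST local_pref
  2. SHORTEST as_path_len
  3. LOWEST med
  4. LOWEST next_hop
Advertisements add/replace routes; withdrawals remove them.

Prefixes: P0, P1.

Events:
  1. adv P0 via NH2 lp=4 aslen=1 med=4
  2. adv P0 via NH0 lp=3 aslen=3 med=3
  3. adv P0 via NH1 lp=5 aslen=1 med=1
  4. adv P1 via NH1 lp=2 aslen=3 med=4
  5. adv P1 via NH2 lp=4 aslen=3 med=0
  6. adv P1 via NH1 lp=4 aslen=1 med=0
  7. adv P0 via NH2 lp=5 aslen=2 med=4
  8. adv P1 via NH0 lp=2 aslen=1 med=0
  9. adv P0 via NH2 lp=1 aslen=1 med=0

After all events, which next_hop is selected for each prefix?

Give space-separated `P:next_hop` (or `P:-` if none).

Op 1: best P0=NH2 P1=-
Op 2: best P0=NH2 P1=-
Op 3: best P0=NH1 P1=-
Op 4: best P0=NH1 P1=NH1
Op 5: best P0=NH1 P1=NH2
Op 6: best P0=NH1 P1=NH1
Op 7: best P0=NH1 P1=NH1
Op 8: best P0=NH1 P1=NH1
Op 9: best P0=NH1 P1=NH1

Answer: P0:NH1 P1:NH1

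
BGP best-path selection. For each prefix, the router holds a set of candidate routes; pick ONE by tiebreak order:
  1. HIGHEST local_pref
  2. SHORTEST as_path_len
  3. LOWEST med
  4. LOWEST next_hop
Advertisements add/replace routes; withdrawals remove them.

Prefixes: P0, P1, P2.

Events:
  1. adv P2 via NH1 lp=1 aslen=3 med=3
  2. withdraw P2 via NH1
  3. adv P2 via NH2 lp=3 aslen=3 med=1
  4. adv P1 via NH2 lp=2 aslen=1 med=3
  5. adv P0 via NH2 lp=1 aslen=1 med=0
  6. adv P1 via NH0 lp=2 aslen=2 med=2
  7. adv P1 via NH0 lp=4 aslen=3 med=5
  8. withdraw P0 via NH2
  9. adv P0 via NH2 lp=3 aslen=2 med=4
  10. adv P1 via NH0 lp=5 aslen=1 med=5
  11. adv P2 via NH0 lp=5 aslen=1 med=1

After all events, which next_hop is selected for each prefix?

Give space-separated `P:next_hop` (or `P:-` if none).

Answer: P0:NH2 P1:NH0 P2:NH0

Derivation:
Op 1: best P0=- P1=- P2=NH1
Op 2: best P0=- P1=- P2=-
Op 3: best P0=- P1=- P2=NH2
Op 4: best P0=- P1=NH2 P2=NH2
Op 5: best P0=NH2 P1=NH2 P2=NH2
Op 6: best P0=NH2 P1=NH2 P2=NH2
Op 7: best P0=NH2 P1=NH0 P2=NH2
Op 8: best P0=- P1=NH0 P2=NH2
Op 9: best P0=NH2 P1=NH0 P2=NH2
Op 10: best P0=NH2 P1=NH0 P2=NH2
Op 11: best P0=NH2 P1=NH0 P2=NH0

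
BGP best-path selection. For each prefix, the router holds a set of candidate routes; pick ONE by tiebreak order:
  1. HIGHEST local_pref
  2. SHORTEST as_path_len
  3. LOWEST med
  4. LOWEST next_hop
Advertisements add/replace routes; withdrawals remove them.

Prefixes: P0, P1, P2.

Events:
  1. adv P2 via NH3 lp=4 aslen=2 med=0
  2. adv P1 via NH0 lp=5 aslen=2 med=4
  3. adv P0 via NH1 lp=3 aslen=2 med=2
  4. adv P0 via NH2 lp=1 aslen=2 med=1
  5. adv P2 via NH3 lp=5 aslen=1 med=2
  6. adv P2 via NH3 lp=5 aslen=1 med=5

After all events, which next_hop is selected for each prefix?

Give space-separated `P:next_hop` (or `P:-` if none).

Answer: P0:NH1 P1:NH0 P2:NH3

Derivation:
Op 1: best P0=- P1=- P2=NH3
Op 2: best P0=- P1=NH0 P2=NH3
Op 3: best P0=NH1 P1=NH0 P2=NH3
Op 4: best P0=NH1 P1=NH0 P2=NH3
Op 5: best P0=NH1 P1=NH0 P2=NH3
Op 6: best P0=NH1 P1=NH0 P2=NH3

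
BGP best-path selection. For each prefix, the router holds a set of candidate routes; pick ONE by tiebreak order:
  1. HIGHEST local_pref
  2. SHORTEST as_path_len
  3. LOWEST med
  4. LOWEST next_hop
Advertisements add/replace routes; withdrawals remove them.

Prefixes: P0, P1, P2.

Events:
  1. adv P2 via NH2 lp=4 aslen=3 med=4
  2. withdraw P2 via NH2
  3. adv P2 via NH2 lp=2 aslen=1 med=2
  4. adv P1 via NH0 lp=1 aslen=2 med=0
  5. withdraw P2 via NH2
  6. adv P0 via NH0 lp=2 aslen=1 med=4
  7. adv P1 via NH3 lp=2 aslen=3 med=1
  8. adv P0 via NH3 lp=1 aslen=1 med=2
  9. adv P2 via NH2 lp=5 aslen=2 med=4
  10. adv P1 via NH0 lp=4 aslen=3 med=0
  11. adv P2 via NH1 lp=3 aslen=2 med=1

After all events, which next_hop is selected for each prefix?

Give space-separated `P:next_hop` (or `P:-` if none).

Op 1: best P0=- P1=- P2=NH2
Op 2: best P0=- P1=- P2=-
Op 3: best P0=- P1=- P2=NH2
Op 4: best P0=- P1=NH0 P2=NH2
Op 5: best P0=- P1=NH0 P2=-
Op 6: best P0=NH0 P1=NH0 P2=-
Op 7: best P0=NH0 P1=NH3 P2=-
Op 8: best P0=NH0 P1=NH3 P2=-
Op 9: best P0=NH0 P1=NH3 P2=NH2
Op 10: best P0=NH0 P1=NH0 P2=NH2
Op 11: best P0=NH0 P1=NH0 P2=NH2

Answer: P0:NH0 P1:NH0 P2:NH2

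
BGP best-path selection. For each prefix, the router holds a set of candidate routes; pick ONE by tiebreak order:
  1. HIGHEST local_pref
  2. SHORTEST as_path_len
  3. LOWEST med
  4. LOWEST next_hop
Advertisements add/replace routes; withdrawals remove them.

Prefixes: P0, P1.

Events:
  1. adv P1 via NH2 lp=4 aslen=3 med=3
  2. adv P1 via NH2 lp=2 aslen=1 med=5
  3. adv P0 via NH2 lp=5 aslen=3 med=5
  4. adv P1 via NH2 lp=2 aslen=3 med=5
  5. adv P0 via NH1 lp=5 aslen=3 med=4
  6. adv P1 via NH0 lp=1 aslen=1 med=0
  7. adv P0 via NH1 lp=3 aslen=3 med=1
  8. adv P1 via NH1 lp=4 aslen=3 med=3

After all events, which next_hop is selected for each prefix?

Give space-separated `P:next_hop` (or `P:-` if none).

Op 1: best P0=- P1=NH2
Op 2: best P0=- P1=NH2
Op 3: best P0=NH2 P1=NH2
Op 4: best P0=NH2 P1=NH2
Op 5: best P0=NH1 P1=NH2
Op 6: best P0=NH1 P1=NH2
Op 7: best P0=NH2 P1=NH2
Op 8: best P0=NH2 P1=NH1

Answer: P0:NH2 P1:NH1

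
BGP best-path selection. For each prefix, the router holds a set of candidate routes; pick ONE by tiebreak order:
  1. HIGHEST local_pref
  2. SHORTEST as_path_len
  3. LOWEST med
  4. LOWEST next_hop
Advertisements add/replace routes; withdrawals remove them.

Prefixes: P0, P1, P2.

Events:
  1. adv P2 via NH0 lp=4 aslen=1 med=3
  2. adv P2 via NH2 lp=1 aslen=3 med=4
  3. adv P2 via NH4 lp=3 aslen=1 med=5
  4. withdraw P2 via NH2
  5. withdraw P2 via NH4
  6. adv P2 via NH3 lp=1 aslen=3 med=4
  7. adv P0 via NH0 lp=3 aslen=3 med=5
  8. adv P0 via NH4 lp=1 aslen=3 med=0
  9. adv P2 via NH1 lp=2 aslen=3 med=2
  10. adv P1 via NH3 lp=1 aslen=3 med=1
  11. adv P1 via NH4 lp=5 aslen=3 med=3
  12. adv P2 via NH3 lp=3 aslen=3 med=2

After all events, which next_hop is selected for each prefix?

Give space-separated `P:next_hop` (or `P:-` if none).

Answer: P0:NH0 P1:NH4 P2:NH0

Derivation:
Op 1: best P0=- P1=- P2=NH0
Op 2: best P0=- P1=- P2=NH0
Op 3: best P0=- P1=- P2=NH0
Op 4: best P0=- P1=- P2=NH0
Op 5: best P0=- P1=- P2=NH0
Op 6: best P0=- P1=- P2=NH0
Op 7: best P0=NH0 P1=- P2=NH0
Op 8: best P0=NH0 P1=- P2=NH0
Op 9: best P0=NH0 P1=- P2=NH0
Op 10: best P0=NH0 P1=NH3 P2=NH0
Op 11: best P0=NH0 P1=NH4 P2=NH0
Op 12: best P0=NH0 P1=NH4 P2=NH0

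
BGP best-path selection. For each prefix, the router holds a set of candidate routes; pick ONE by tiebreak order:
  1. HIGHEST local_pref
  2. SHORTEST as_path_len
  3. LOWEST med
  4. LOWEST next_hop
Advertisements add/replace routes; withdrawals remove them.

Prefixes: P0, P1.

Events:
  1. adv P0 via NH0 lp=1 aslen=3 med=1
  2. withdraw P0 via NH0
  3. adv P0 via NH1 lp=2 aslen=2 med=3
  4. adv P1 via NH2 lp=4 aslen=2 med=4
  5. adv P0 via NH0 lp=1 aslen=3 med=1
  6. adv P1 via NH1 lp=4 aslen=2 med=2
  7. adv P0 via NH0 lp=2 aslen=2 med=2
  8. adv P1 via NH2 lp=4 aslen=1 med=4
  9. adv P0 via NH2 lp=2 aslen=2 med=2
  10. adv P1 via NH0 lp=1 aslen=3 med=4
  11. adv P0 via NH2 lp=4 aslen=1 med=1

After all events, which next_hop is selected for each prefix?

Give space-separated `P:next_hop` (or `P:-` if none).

Op 1: best P0=NH0 P1=-
Op 2: best P0=- P1=-
Op 3: best P0=NH1 P1=-
Op 4: best P0=NH1 P1=NH2
Op 5: best P0=NH1 P1=NH2
Op 6: best P0=NH1 P1=NH1
Op 7: best P0=NH0 P1=NH1
Op 8: best P0=NH0 P1=NH2
Op 9: best P0=NH0 P1=NH2
Op 10: best P0=NH0 P1=NH2
Op 11: best P0=NH2 P1=NH2

Answer: P0:NH2 P1:NH2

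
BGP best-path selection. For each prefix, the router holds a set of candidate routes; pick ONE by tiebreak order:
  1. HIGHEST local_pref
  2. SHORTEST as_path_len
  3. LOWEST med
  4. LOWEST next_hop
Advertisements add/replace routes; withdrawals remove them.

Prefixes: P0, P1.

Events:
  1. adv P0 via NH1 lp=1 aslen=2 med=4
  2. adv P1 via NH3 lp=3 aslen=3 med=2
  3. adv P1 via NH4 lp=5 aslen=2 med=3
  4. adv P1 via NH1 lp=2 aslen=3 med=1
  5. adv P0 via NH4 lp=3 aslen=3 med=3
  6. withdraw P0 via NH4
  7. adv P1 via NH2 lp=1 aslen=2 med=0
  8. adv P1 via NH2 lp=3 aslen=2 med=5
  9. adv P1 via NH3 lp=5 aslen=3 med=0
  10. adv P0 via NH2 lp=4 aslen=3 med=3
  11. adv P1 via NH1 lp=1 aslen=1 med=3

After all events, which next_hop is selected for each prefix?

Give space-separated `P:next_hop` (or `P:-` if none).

Op 1: best P0=NH1 P1=-
Op 2: best P0=NH1 P1=NH3
Op 3: best P0=NH1 P1=NH4
Op 4: best P0=NH1 P1=NH4
Op 5: best P0=NH4 P1=NH4
Op 6: best P0=NH1 P1=NH4
Op 7: best P0=NH1 P1=NH4
Op 8: best P0=NH1 P1=NH4
Op 9: best P0=NH1 P1=NH4
Op 10: best P0=NH2 P1=NH4
Op 11: best P0=NH2 P1=NH4

Answer: P0:NH2 P1:NH4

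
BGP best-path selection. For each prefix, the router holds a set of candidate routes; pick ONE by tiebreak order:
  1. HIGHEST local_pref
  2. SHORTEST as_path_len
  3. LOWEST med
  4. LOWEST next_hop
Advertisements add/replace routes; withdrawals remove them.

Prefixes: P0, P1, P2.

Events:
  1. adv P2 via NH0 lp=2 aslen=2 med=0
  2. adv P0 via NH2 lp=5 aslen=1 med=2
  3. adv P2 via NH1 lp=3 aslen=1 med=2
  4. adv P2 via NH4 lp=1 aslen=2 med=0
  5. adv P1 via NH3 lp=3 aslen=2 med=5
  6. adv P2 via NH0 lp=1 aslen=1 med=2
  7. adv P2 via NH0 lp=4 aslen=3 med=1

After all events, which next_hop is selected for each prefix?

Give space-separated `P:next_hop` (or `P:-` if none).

Op 1: best P0=- P1=- P2=NH0
Op 2: best P0=NH2 P1=- P2=NH0
Op 3: best P0=NH2 P1=- P2=NH1
Op 4: best P0=NH2 P1=- P2=NH1
Op 5: best P0=NH2 P1=NH3 P2=NH1
Op 6: best P0=NH2 P1=NH3 P2=NH1
Op 7: best P0=NH2 P1=NH3 P2=NH0

Answer: P0:NH2 P1:NH3 P2:NH0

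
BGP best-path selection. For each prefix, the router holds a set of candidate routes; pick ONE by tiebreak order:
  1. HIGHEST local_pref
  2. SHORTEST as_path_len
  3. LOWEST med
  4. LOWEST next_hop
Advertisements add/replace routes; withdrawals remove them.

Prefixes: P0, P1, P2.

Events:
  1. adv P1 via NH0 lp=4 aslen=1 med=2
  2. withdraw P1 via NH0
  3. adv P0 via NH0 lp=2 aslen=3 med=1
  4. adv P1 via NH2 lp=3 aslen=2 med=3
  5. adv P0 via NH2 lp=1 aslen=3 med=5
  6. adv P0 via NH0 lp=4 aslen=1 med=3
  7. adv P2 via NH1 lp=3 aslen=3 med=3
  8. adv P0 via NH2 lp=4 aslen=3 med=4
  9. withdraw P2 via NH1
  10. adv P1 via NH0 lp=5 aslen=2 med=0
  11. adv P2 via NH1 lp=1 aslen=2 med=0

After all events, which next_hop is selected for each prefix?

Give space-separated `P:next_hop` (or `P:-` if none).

Answer: P0:NH0 P1:NH0 P2:NH1

Derivation:
Op 1: best P0=- P1=NH0 P2=-
Op 2: best P0=- P1=- P2=-
Op 3: best P0=NH0 P1=- P2=-
Op 4: best P0=NH0 P1=NH2 P2=-
Op 5: best P0=NH0 P1=NH2 P2=-
Op 6: best P0=NH0 P1=NH2 P2=-
Op 7: best P0=NH0 P1=NH2 P2=NH1
Op 8: best P0=NH0 P1=NH2 P2=NH1
Op 9: best P0=NH0 P1=NH2 P2=-
Op 10: best P0=NH0 P1=NH0 P2=-
Op 11: best P0=NH0 P1=NH0 P2=NH1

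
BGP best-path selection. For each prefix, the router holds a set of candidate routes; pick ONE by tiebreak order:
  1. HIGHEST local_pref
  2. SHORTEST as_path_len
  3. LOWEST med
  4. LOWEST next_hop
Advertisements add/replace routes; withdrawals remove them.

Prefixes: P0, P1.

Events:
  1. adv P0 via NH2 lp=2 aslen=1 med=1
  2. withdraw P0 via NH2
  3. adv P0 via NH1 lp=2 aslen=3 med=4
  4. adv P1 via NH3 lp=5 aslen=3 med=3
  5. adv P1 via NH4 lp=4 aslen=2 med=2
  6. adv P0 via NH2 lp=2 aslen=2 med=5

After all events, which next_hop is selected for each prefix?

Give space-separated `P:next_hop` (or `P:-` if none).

Op 1: best P0=NH2 P1=-
Op 2: best P0=- P1=-
Op 3: best P0=NH1 P1=-
Op 4: best P0=NH1 P1=NH3
Op 5: best P0=NH1 P1=NH3
Op 6: best P0=NH2 P1=NH3

Answer: P0:NH2 P1:NH3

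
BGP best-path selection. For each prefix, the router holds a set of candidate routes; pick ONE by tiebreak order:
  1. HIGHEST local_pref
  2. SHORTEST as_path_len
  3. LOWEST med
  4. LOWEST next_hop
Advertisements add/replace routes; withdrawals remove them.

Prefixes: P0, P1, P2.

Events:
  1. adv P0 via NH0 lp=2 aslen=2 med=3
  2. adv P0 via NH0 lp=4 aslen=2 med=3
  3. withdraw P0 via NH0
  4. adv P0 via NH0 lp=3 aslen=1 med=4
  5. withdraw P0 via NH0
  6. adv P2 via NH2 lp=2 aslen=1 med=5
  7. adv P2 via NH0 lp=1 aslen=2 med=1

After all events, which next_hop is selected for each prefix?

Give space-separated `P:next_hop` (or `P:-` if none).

Op 1: best P0=NH0 P1=- P2=-
Op 2: best P0=NH0 P1=- P2=-
Op 3: best P0=- P1=- P2=-
Op 4: best P0=NH0 P1=- P2=-
Op 5: best P0=- P1=- P2=-
Op 6: best P0=- P1=- P2=NH2
Op 7: best P0=- P1=- P2=NH2

Answer: P0:- P1:- P2:NH2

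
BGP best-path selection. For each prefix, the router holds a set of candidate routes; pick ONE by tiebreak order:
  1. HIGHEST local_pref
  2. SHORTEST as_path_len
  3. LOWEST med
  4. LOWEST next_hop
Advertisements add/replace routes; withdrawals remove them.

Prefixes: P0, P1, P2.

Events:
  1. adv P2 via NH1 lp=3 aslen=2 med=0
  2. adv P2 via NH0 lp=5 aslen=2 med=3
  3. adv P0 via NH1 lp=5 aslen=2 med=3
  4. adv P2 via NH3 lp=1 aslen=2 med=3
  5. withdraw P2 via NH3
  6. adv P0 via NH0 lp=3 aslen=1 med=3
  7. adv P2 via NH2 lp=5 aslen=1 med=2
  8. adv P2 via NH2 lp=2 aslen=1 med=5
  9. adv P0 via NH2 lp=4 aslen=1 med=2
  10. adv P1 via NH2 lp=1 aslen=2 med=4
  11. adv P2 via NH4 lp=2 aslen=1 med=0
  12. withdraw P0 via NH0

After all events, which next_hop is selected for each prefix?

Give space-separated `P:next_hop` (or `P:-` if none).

Answer: P0:NH1 P1:NH2 P2:NH0

Derivation:
Op 1: best P0=- P1=- P2=NH1
Op 2: best P0=- P1=- P2=NH0
Op 3: best P0=NH1 P1=- P2=NH0
Op 4: best P0=NH1 P1=- P2=NH0
Op 5: best P0=NH1 P1=- P2=NH0
Op 6: best P0=NH1 P1=- P2=NH0
Op 7: best P0=NH1 P1=- P2=NH2
Op 8: best P0=NH1 P1=- P2=NH0
Op 9: best P0=NH1 P1=- P2=NH0
Op 10: best P0=NH1 P1=NH2 P2=NH0
Op 11: best P0=NH1 P1=NH2 P2=NH0
Op 12: best P0=NH1 P1=NH2 P2=NH0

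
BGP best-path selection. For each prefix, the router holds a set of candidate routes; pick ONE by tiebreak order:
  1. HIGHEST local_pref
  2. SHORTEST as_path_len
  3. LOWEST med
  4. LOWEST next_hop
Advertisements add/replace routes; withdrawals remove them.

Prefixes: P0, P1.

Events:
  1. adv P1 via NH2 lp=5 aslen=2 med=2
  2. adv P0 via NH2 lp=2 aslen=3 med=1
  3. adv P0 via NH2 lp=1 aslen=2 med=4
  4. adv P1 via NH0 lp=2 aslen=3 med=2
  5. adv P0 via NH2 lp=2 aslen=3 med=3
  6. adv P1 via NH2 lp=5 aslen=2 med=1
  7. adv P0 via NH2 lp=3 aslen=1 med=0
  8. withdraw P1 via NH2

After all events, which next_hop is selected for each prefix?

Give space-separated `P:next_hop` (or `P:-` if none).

Answer: P0:NH2 P1:NH0

Derivation:
Op 1: best P0=- P1=NH2
Op 2: best P0=NH2 P1=NH2
Op 3: best P0=NH2 P1=NH2
Op 4: best P0=NH2 P1=NH2
Op 5: best P0=NH2 P1=NH2
Op 6: best P0=NH2 P1=NH2
Op 7: best P0=NH2 P1=NH2
Op 8: best P0=NH2 P1=NH0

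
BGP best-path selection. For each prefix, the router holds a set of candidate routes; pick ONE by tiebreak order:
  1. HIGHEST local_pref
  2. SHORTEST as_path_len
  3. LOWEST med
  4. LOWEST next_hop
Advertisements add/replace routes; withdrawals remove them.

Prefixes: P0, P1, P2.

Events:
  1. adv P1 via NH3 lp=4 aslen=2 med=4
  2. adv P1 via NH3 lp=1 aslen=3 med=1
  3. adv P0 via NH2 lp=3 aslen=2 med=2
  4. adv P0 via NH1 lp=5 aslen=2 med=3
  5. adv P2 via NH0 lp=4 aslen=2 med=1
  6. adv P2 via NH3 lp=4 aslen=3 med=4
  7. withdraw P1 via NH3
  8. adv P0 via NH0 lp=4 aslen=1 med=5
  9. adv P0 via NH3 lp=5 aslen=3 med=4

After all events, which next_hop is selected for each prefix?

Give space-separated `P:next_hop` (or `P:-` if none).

Op 1: best P0=- P1=NH3 P2=-
Op 2: best P0=- P1=NH3 P2=-
Op 3: best P0=NH2 P1=NH3 P2=-
Op 4: best P0=NH1 P1=NH3 P2=-
Op 5: best P0=NH1 P1=NH3 P2=NH0
Op 6: best P0=NH1 P1=NH3 P2=NH0
Op 7: best P0=NH1 P1=- P2=NH0
Op 8: best P0=NH1 P1=- P2=NH0
Op 9: best P0=NH1 P1=- P2=NH0

Answer: P0:NH1 P1:- P2:NH0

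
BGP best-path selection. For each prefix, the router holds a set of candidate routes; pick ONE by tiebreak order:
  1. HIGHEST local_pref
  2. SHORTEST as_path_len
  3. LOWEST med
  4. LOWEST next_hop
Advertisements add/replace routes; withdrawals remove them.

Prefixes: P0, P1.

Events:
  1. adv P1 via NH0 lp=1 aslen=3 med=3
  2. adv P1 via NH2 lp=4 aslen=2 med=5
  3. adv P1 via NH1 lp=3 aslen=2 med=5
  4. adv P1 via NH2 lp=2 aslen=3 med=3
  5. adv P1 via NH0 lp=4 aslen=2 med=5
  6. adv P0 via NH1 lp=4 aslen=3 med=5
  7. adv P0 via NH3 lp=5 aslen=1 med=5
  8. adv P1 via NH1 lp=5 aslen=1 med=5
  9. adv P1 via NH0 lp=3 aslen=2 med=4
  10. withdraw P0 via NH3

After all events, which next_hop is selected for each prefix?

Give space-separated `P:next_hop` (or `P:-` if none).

Answer: P0:NH1 P1:NH1

Derivation:
Op 1: best P0=- P1=NH0
Op 2: best P0=- P1=NH2
Op 3: best P0=- P1=NH2
Op 4: best P0=- P1=NH1
Op 5: best P0=- P1=NH0
Op 6: best P0=NH1 P1=NH0
Op 7: best P0=NH3 P1=NH0
Op 8: best P0=NH3 P1=NH1
Op 9: best P0=NH3 P1=NH1
Op 10: best P0=NH1 P1=NH1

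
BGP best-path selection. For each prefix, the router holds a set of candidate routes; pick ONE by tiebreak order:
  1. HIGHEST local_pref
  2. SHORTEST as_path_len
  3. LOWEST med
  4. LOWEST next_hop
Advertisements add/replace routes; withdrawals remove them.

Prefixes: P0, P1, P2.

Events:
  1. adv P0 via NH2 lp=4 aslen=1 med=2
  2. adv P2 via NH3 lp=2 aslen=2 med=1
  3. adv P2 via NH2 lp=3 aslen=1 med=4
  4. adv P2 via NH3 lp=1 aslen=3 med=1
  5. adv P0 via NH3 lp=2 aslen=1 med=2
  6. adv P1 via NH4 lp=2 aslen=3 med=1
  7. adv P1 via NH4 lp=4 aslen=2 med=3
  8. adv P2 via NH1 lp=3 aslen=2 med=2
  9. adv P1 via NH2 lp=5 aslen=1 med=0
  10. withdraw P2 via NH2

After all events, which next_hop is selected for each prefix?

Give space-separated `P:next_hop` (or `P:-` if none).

Answer: P0:NH2 P1:NH2 P2:NH1

Derivation:
Op 1: best P0=NH2 P1=- P2=-
Op 2: best P0=NH2 P1=- P2=NH3
Op 3: best P0=NH2 P1=- P2=NH2
Op 4: best P0=NH2 P1=- P2=NH2
Op 5: best P0=NH2 P1=- P2=NH2
Op 6: best P0=NH2 P1=NH4 P2=NH2
Op 7: best P0=NH2 P1=NH4 P2=NH2
Op 8: best P0=NH2 P1=NH4 P2=NH2
Op 9: best P0=NH2 P1=NH2 P2=NH2
Op 10: best P0=NH2 P1=NH2 P2=NH1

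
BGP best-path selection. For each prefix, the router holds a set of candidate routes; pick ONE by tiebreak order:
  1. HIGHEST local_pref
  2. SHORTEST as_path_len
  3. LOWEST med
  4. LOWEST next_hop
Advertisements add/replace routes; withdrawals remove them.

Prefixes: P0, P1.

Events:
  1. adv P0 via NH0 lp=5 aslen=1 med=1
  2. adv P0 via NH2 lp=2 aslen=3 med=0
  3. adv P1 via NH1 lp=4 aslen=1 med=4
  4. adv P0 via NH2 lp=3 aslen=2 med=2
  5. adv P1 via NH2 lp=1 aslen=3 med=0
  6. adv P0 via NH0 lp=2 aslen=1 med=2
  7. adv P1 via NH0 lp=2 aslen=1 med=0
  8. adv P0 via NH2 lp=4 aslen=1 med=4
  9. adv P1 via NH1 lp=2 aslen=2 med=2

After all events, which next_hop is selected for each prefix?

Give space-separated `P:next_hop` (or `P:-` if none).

Answer: P0:NH2 P1:NH0

Derivation:
Op 1: best P0=NH0 P1=-
Op 2: best P0=NH0 P1=-
Op 3: best P0=NH0 P1=NH1
Op 4: best P0=NH0 P1=NH1
Op 5: best P0=NH0 P1=NH1
Op 6: best P0=NH2 P1=NH1
Op 7: best P0=NH2 P1=NH1
Op 8: best P0=NH2 P1=NH1
Op 9: best P0=NH2 P1=NH0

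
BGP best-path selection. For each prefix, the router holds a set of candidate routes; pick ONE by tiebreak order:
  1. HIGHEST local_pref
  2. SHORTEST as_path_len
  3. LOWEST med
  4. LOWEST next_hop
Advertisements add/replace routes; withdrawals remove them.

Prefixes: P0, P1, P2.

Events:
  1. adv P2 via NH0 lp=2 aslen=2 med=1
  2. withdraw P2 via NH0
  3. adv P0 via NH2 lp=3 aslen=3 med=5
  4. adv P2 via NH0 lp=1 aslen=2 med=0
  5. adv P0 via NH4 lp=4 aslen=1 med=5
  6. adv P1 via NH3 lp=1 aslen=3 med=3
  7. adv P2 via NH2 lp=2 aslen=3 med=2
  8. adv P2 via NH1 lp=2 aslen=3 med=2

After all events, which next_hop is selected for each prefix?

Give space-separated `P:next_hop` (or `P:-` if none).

Op 1: best P0=- P1=- P2=NH0
Op 2: best P0=- P1=- P2=-
Op 3: best P0=NH2 P1=- P2=-
Op 4: best P0=NH2 P1=- P2=NH0
Op 5: best P0=NH4 P1=- P2=NH0
Op 6: best P0=NH4 P1=NH3 P2=NH0
Op 7: best P0=NH4 P1=NH3 P2=NH2
Op 8: best P0=NH4 P1=NH3 P2=NH1

Answer: P0:NH4 P1:NH3 P2:NH1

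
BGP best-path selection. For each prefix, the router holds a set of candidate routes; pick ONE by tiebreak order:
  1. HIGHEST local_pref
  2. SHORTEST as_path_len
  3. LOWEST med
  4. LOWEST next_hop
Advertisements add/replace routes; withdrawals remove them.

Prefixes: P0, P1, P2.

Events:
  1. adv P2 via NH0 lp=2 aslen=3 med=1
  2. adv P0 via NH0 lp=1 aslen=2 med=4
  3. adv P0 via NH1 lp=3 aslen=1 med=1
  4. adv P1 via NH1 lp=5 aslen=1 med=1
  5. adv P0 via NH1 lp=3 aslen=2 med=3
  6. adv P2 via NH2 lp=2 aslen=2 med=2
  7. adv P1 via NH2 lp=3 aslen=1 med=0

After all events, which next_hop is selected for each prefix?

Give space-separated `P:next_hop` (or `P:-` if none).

Op 1: best P0=- P1=- P2=NH0
Op 2: best P0=NH0 P1=- P2=NH0
Op 3: best P0=NH1 P1=- P2=NH0
Op 4: best P0=NH1 P1=NH1 P2=NH0
Op 5: best P0=NH1 P1=NH1 P2=NH0
Op 6: best P0=NH1 P1=NH1 P2=NH2
Op 7: best P0=NH1 P1=NH1 P2=NH2

Answer: P0:NH1 P1:NH1 P2:NH2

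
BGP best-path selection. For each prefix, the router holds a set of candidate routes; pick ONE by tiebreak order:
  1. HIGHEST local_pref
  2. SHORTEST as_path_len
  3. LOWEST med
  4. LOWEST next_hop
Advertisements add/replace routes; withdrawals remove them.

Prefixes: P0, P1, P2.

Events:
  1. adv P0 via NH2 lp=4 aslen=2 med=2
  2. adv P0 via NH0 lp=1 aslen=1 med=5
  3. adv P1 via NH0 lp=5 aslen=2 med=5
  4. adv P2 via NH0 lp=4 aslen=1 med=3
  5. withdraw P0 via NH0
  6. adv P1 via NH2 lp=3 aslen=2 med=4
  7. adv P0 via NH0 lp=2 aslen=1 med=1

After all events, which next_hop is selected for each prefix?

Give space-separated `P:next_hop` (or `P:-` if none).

Op 1: best P0=NH2 P1=- P2=-
Op 2: best P0=NH2 P1=- P2=-
Op 3: best P0=NH2 P1=NH0 P2=-
Op 4: best P0=NH2 P1=NH0 P2=NH0
Op 5: best P0=NH2 P1=NH0 P2=NH0
Op 6: best P0=NH2 P1=NH0 P2=NH0
Op 7: best P0=NH2 P1=NH0 P2=NH0

Answer: P0:NH2 P1:NH0 P2:NH0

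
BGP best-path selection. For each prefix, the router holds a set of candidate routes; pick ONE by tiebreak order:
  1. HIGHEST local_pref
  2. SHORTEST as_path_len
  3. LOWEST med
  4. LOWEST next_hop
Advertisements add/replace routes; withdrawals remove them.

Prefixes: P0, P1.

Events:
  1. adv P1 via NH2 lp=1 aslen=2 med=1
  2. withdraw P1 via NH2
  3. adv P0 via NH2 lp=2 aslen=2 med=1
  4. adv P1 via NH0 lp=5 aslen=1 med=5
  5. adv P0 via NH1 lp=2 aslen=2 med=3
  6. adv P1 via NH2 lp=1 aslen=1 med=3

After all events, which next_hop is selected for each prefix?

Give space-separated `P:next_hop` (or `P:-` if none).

Op 1: best P0=- P1=NH2
Op 2: best P0=- P1=-
Op 3: best P0=NH2 P1=-
Op 4: best P0=NH2 P1=NH0
Op 5: best P0=NH2 P1=NH0
Op 6: best P0=NH2 P1=NH0

Answer: P0:NH2 P1:NH0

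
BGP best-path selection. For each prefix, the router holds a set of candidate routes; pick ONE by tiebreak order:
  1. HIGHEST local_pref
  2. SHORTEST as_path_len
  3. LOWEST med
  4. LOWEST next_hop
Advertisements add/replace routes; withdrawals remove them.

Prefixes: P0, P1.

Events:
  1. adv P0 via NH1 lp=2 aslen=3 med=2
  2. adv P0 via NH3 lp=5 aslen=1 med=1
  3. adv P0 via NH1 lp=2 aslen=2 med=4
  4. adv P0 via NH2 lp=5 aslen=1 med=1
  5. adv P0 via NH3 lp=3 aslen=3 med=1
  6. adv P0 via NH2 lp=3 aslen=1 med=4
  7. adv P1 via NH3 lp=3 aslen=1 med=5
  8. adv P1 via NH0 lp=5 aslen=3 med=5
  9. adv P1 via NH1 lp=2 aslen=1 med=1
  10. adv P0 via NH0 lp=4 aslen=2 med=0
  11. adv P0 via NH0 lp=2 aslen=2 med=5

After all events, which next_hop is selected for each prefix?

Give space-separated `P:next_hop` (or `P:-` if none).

Answer: P0:NH2 P1:NH0

Derivation:
Op 1: best P0=NH1 P1=-
Op 2: best P0=NH3 P1=-
Op 3: best P0=NH3 P1=-
Op 4: best P0=NH2 P1=-
Op 5: best P0=NH2 P1=-
Op 6: best P0=NH2 P1=-
Op 7: best P0=NH2 P1=NH3
Op 8: best P0=NH2 P1=NH0
Op 9: best P0=NH2 P1=NH0
Op 10: best P0=NH0 P1=NH0
Op 11: best P0=NH2 P1=NH0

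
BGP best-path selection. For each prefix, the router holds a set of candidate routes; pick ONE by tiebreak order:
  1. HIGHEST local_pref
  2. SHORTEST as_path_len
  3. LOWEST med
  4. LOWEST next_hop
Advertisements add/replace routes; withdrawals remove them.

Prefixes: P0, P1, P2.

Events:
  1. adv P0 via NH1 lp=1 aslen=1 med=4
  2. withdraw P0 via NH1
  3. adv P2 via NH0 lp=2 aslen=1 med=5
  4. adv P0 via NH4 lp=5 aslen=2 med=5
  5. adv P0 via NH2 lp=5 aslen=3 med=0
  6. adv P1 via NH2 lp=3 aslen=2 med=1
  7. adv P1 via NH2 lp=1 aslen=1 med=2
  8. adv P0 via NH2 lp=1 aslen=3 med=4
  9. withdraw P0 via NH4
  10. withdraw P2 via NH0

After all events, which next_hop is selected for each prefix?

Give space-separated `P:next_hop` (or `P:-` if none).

Op 1: best P0=NH1 P1=- P2=-
Op 2: best P0=- P1=- P2=-
Op 3: best P0=- P1=- P2=NH0
Op 4: best P0=NH4 P1=- P2=NH0
Op 5: best P0=NH4 P1=- P2=NH0
Op 6: best P0=NH4 P1=NH2 P2=NH0
Op 7: best P0=NH4 P1=NH2 P2=NH0
Op 8: best P0=NH4 P1=NH2 P2=NH0
Op 9: best P0=NH2 P1=NH2 P2=NH0
Op 10: best P0=NH2 P1=NH2 P2=-

Answer: P0:NH2 P1:NH2 P2:-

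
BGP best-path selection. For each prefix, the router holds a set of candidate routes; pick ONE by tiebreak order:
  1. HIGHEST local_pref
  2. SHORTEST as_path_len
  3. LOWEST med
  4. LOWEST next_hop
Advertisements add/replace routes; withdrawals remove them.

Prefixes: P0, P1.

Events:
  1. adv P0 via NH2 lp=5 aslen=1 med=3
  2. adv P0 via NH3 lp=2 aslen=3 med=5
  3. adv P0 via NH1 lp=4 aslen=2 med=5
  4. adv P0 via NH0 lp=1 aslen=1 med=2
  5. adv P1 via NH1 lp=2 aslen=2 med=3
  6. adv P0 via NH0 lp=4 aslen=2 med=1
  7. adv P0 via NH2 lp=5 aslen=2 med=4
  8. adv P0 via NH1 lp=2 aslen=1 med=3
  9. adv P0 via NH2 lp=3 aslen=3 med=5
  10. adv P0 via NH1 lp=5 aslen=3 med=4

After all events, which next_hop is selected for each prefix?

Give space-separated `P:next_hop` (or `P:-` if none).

Answer: P0:NH1 P1:NH1

Derivation:
Op 1: best P0=NH2 P1=-
Op 2: best P0=NH2 P1=-
Op 3: best P0=NH2 P1=-
Op 4: best P0=NH2 P1=-
Op 5: best P0=NH2 P1=NH1
Op 6: best P0=NH2 P1=NH1
Op 7: best P0=NH2 P1=NH1
Op 8: best P0=NH2 P1=NH1
Op 9: best P0=NH0 P1=NH1
Op 10: best P0=NH1 P1=NH1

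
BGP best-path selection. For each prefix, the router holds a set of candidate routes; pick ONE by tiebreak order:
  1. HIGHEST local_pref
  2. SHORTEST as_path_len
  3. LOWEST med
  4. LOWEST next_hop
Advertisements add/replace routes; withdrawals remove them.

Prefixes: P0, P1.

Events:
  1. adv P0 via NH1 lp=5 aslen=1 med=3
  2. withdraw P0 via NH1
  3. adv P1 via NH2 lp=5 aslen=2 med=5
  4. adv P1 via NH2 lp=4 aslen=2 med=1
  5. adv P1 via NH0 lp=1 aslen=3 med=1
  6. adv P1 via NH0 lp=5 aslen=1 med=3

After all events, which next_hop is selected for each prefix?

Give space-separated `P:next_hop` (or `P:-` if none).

Op 1: best P0=NH1 P1=-
Op 2: best P0=- P1=-
Op 3: best P0=- P1=NH2
Op 4: best P0=- P1=NH2
Op 5: best P0=- P1=NH2
Op 6: best P0=- P1=NH0

Answer: P0:- P1:NH0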